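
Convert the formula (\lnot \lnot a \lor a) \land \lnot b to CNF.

a \land \lnot b

(\lnot \lnot a \lor a) \land \lnot b
⇔ (a \lor a) \land \lnot b   — double negation
⇔ a \land \lnot b   — simplify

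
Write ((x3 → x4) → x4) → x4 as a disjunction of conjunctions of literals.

(¬x3 ∧ ¬x4) ∨ x4

((x3 → x4) → x4) → x4
≡ ¬((x3 → x4) → x4) ∨ x4   (eliminate →)
≡ ¬(¬(x3 → x4) ∨ x4) ∨ x4   (eliminate →)
≡ ¬(¬(¬x3 ∨ x4) ∨ x4) ∨ x4   (eliminate →)
≡ (¬¬(¬x3 ∨ x4) ∧ ¬x4) ∨ x4   (De Morgan)
≡ ((¬x3 ∨ x4) ∧ ¬x4) ∨ x4   (double negation)
≡ (¬x3 ∧ ¬x4) ∨ (x4 ∧ ¬x4) ∨ x4   (distribute ∧ over ∨)
≡ (¬x3 ∧ ¬x4) ∨ x4   (simplify)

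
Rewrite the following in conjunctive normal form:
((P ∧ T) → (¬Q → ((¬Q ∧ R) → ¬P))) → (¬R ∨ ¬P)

(T ∨ ¬R ∨ ¬P) ∧ (¬Q ∨ ¬R ∨ ¬P)

((P ∧ T) → (¬Q → ((¬Q ∧ R) → ¬P))) → (¬R ∨ ¬P)
⇔ ¬((P ∧ T) → (¬Q → ((¬Q ∧ R) → ¬P))) ∨ ¬R ∨ ¬P   [eliminate →]
⇔ ¬(¬(P ∧ T) ∨ (¬Q → ((¬Q ∧ R) → ¬P))) ∨ ¬R ∨ ¬P   [eliminate →]
⇔ ¬(¬(P ∧ T) ∨ ¬¬Q ∨ ((¬Q ∧ R) → ¬P)) ∨ ¬R ∨ ¬P   [eliminate →]
⇔ ¬(¬(P ∧ T) ∨ ¬¬Q ∨ ¬(¬Q ∧ R) ∨ ¬P) ∨ ¬R ∨ ¬P   [eliminate →]
⇔ (¬¬(P ∧ T) ∧ ¬¬¬Q ∧ ¬¬(¬Q ∧ R) ∧ ¬¬P) ∨ ¬R ∨ ¬P   [De Morgan]
⇔ (P ∧ T ∧ ¬¬¬Q ∧ ¬¬(¬Q ∧ R) ∧ ¬¬P) ∨ ¬R ∨ ¬P   [double negation]
⇔ (P ∧ T ∧ ¬Q ∧ ¬¬(¬Q ∧ R) ∧ ¬¬P) ∨ ¬R ∨ ¬P   [double negation]
⇔ (P ∧ T ∧ ¬Q ∧ ¬Q ∧ R ∧ ¬¬P) ∨ ¬R ∨ ¬P   [double negation]
⇔ (P ∧ T ∧ ¬Q ∧ ¬Q ∧ R ∧ P) ∨ ¬R ∨ ¬P   [double negation]
⇔ (P ∨ ¬R ∨ ¬P) ∧ (T ∨ ¬R ∨ ¬P) ∧ (¬Q ∨ ¬R ∨ ¬P) ∧ (¬Q ∨ ¬R ∨ ¬P) ∧ (R ∨ ¬R ∨ ¬P) ∧ (P ∨ ¬R ∨ ¬P)   [distribute ∨ over ∧]
⇔ (T ∨ ¬R ∨ ¬P) ∧ (¬Q ∨ ¬R ∨ ¬P)   [simplify]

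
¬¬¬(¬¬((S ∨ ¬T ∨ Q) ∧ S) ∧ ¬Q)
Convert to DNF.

¬S ∨ Q

¬¬¬(¬¬((S ∨ ¬T ∨ Q) ∧ S) ∧ ¬Q)
≡ ¬(¬¬((S ∨ ¬T ∨ Q) ∧ S) ∧ ¬Q)   (double negation)
≡ ¬¬¬((S ∨ ¬T ∨ Q) ∧ S) ∨ ¬¬Q   (De Morgan)
≡ ¬((S ∨ ¬T ∨ Q) ∧ S) ∨ ¬¬Q   (double negation)
≡ ¬(S ∨ ¬T ∨ Q) ∨ ¬S ∨ ¬¬Q   (De Morgan)
≡ (¬S ∧ ¬¬T ∧ ¬Q) ∨ ¬S ∨ ¬¬Q   (De Morgan)
≡ (¬S ∧ T ∧ ¬Q) ∨ ¬S ∨ ¬¬Q   (double negation)
≡ (¬S ∧ T ∧ ¬Q) ∨ ¬S ∨ Q   (double negation)
≡ ¬S ∨ Q   (simplify)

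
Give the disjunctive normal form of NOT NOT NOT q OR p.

NOT NOT NOT q OR p
≡ NOT q OR p   (double negation)

NOT q OR p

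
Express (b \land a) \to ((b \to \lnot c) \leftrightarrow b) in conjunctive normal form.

(b \land a) \to ((b \to \lnot c) \leftrightarrow b)
⇔ \lnot (b \land a) \lor ((b \to \lnot c) \leftrightarrow b)   [eliminate \to]
⇔ \lnot (b \land a) \lor (((b \to \lnot c) \to b) \land (b \to (b \to \lnot c)))   [eliminate \leftrightarrow]
⇔ \lnot (b \land a) \lor ((\lnot (b \to \lnot c) \lor b) \land (b \to (b \to \lnot c)))   [eliminate \to]
⇔ \lnot (b \land a) \lor ((\lnot (\lnot b \lor \lnot c) \lor b) \land (b \to (b \to \lnot c)))   [eliminate \to]
⇔ \lnot (b \land a) \lor ((\lnot (\lnot b \lor \lnot c) \lor b) \land (\lnot b \lor (b \to \lnot c)))   [eliminate \to]
⇔ \lnot (b \land a) \lor ((\lnot (\lnot b \lor \lnot c) \lor b) \land (\lnot b \lor \lnot b \lor \lnot c))   [eliminate \to]
⇔ \lnot b \lor \lnot a \lor ((\lnot (\lnot b \lor \lnot c) \lor b) \land (\lnot b \lor \lnot b \lor \lnot c))   [De Morgan]
⇔ \lnot b \lor \lnot a \lor (((\lnot \lnot b \land \lnot \lnot c) \lor b) \land (\lnot b \lor \lnot b \lor \lnot c))   [De Morgan]
⇔ \lnot b \lor \lnot a \lor (((b \land \lnot \lnot c) \lor b) \land (\lnot b \lor \lnot b \lor \lnot c))   [double negation]
⇔ \lnot b \lor \lnot a \lor (((b \land c) \lor b) \land (\lnot b \lor \lnot b \lor \lnot c))   [double negation]
⇔ (\lnot b \lor \lnot a \lor b \lor b) \land (\lnot b \lor \lnot a \lor c \lor b) \land (\lnot b \lor \lnot a \lor \lnot b \lor \lnot b \lor \lnot c)   [distribute \lor over \land]
⇔ \lnot b \lor \lnot a \lor \lnot c   [simplify]

\lnot b \lor \lnot a \lor \lnot c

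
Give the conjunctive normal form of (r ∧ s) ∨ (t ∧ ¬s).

(r ∨ t) ∧ (r ∨ ¬s) ∧ (s ∨ t)

(r ∧ s) ∨ (t ∧ ¬s)
⇔ (r ∨ t) ∧ (r ∨ ¬s) ∧ (s ∨ t) ∧ (s ∨ ¬s)   [distribute ∨ over ∧]
⇔ (r ∨ t) ∧ (r ∨ ¬s) ∧ (s ∨ t)   [simplify]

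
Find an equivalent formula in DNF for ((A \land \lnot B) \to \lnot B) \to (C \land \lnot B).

C \land \lnot B

((A \land \lnot B) \to \lnot B) \to (C \land \lnot B)
≡ \lnot ((A \land \lnot B) \to \lnot B) \lor (C \land \lnot B)   [eliminate \to]
≡ \lnot (\lnot (A \land \lnot B) \lor \lnot B) \lor (C \land \lnot B)   [eliminate \to]
≡ (\lnot \lnot (A \land \lnot B) \land \lnot \lnot B) \lor (C \land \lnot B)   [De Morgan]
≡ (A \land \lnot B \land \lnot \lnot B) \lor (C \land \lnot B)   [double negation]
≡ (A \land \lnot B \land B) \lor (C \land \lnot B)   [double negation]
≡ C \land \lnot B   [simplify]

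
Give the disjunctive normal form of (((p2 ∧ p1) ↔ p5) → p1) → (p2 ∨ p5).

(((p2 ∧ p1) ↔ p5) → p1) → (p2 ∨ p5)
⇔ ¬(((p2 ∧ p1) ↔ p5) → p1) ∨ p2 ∨ p5   — eliminate →
⇔ ¬(¬((p2 ∧ p1) ↔ p5) ∨ p1) ∨ p2 ∨ p5   — eliminate →
⇔ ¬(¬(((p2 ∧ p1) → p5) ∧ (p5 → (p2 ∧ p1))) ∨ p1) ∨ p2 ∨ p5   — eliminate ↔
⇔ ¬(¬((¬(p2 ∧ p1) ∨ p5) ∧ (p5 → (p2 ∧ p1))) ∨ p1) ∨ p2 ∨ p5   — eliminate →
⇔ ¬(¬((¬(p2 ∧ p1) ∨ p5) ∧ (¬p5 ∨ (p2 ∧ p1))) ∨ p1) ∨ p2 ∨ p5   — eliminate →
⇔ (¬¬((¬(p2 ∧ p1) ∨ p5) ∧ (¬p5 ∨ (p2 ∧ p1))) ∧ ¬p1) ∨ p2 ∨ p5   — De Morgan
⇔ ((¬(p2 ∧ p1) ∨ p5) ∧ (¬p5 ∨ (p2 ∧ p1)) ∧ ¬p1) ∨ p2 ∨ p5   — double negation
⇔ ((¬p2 ∨ ¬p1 ∨ p5) ∧ (¬p5 ∨ (p2 ∧ p1)) ∧ ¬p1) ∨ p2 ∨ p5   — De Morgan
⇔ (¬p2 ∧ ¬p5 ∧ ¬p1) ∨ (¬p2 ∧ p2 ∧ p1 ∧ ¬p1) ∨ (¬p1 ∧ ¬p5 ∧ ¬p1) ∨ (¬p1 ∧ p2 ∧ p1 ∧ ¬p1) ∨ (p5 ∧ ¬p5 ∧ ¬p1) ∨ (p5 ∧ p2 ∧ p1 ∧ ¬p1) ∨ p2 ∨ p5   — distribute ∧ over ∨
⇔ (¬p1 ∧ ¬p5) ∨ p2 ∨ p5   — simplify

(¬p1 ∧ ¬p5) ∨ p2 ∨ p5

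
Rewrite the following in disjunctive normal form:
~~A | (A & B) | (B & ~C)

A | (B & ~C)

~~A | (A & B) | (B & ~C)
= A | (A & B) | (B & ~C)   — double negation
= A | (B & ~C)   — simplify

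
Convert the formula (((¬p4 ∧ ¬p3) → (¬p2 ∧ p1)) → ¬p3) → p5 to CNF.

(((¬p4 ∧ ¬p3) → (¬p2 ∧ p1)) → ¬p3) → p5
= ¬(((¬p4 ∧ ¬p3) → (¬p2 ∧ p1)) → ¬p3) ∨ p5   [eliminate →]
= ¬(¬((¬p4 ∧ ¬p3) → (¬p2 ∧ p1)) ∨ ¬p3) ∨ p5   [eliminate →]
= ¬(¬(¬(¬p4 ∧ ¬p3) ∨ (¬p2 ∧ p1)) ∨ ¬p3) ∨ p5   [eliminate →]
= (¬¬(¬(¬p4 ∧ ¬p3) ∨ (¬p2 ∧ p1)) ∧ ¬¬p3) ∨ p5   [De Morgan]
= ((¬(¬p4 ∧ ¬p3) ∨ (¬p2 ∧ p1)) ∧ ¬¬p3) ∨ p5   [double negation]
= ((¬¬p4 ∨ ¬¬p3 ∨ (¬p2 ∧ p1)) ∧ ¬¬p3) ∨ p5   [De Morgan]
= ((p4 ∨ ¬¬p3 ∨ (¬p2 ∧ p1)) ∧ ¬¬p3) ∨ p5   [double negation]
= ((p4 ∨ p3 ∨ (¬p2 ∧ p1)) ∧ ¬¬p3) ∨ p5   [double negation]
= ((p4 ∨ p3 ∨ (¬p2 ∧ p1)) ∧ p3) ∨ p5   [double negation]
= (p4 ∨ p3 ∨ ¬p2 ∨ p5) ∧ (p4 ∨ p3 ∨ p1 ∨ p5) ∧ (p3 ∨ p5)   [distribute ∨ over ∧]
= p3 ∨ p5   [simplify]

p3 ∨ p5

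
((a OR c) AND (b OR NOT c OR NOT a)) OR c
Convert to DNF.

((a OR c) AND (b OR NOT c OR NOT a)) OR c
⇔ (a AND b) OR (a AND NOT c) OR (a AND NOT a) OR (c AND b) OR (c AND NOT c) OR (c AND NOT a) OR c   — distribute AND over OR
⇔ (a AND b) OR (a AND NOT c) OR c   — simplify

(a AND b) OR (a AND NOT c) OR c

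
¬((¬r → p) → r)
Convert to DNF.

¬((¬r → p) → r)
⇔ ¬(¬(¬r → p) ∨ r)   (eliminate →)
⇔ ¬(¬(¬¬r ∨ p) ∨ r)   (eliminate →)
⇔ ¬¬(¬¬r ∨ p) ∧ ¬r   (De Morgan)
⇔ (¬¬r ∨ p) ∧ ¬r   (double negation)
⇔ (r ∨ p) ∧ ¬r   (double negation)
⇔ (r ∧ ¬r) ∨ (p ∧ ¬r)   (distribute ∧ over ∨)
⇔ p ∧ ¬r   (simplify)

p ∧ ¬r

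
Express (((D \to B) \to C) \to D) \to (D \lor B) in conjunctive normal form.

(((D \to B) \to C) \to D) \to (D \lor B)
≡ \lnot (((D \to B) \to C) \to D) \lor D \lor B   [eliminate \to]
≡ \lnot (\lnot ((D \to B) \to C) \lor D) \lor D \lor B   [eliminate \to]
≡ \lnot (\lnot (\lnot (D \to B) \lor C) \lor D) \lor D \lor B   [eliminate \to]
≡ \lnot (\lnot (\lnot (\lnot D \lor B) \lor C) \lor D) \lor D \lor B   [eliminate \to]
≡ (\lnot \lnot (\lnot (\lnot D \lor B) \lor C) \land \lnot D) \lor D \lor B   [De Morgan]
≡ ((\lnot (\lnot D \lor B) \lor C) \land \lnot D) \lor D \lor B   [double negation]
≡ (((\lnot \lnot D \land \lnot B) \lor C) \land \lnot D) \lor D \lor B   [De Morgan]
≡ (((D \land \lnot B) \lor C) \land \lnot D) \lor D \lor B   [double negation]
≡ (D \lor C \lor D \lor B) \land (\lnot B \lor C \lor D \lor B) \land (\lnot D \lor D \lor B)   [distribute \lor over \land]
≡ D \lor C \lor B   [simplify]

D \lor C \lor B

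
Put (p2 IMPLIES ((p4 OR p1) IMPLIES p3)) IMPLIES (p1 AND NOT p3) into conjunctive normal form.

(p2 OR p1) AND (p4 OR p1) AND NOT p3

(p2 IMPLIES ((p4 OR p1) IMPLIES p3)) IMPLIES (p1 AND NOT p3)
≡ NOT (p2 IMPLIES ((p4 OR p1) IMPLIES p3)) OR (p1 AND NOT p3)   — eliminate IMPLIES
≡ NOT (NOT p2 OR ((p4 OR p1) IMPLIES p3)) OR (p1 AND NOT p3)   — eliminate IMPLIES
≡ NOT (NOT p2 OR NOT (p4 OR p1) OR p3) OR (p1 AND NOT p3)   — eliminate IMPLIES
≡ (NOT NOT p2 AND NOT NOT (p4 OR p1) AND NOT p3) OR (p1 AND NOT p3)   — De Morgan
≡ (p2 AND NOT NOT (p4 OR p1) AND NOT p3) OR (p1 AND NOT p3)   — double negation
≡ (p2 AND (p4 OR p1) AND NOT p3) OR (p1 AND NOT p3)   — double negation
≡ (p2 OR p1) AND (p2 OR NOT p3) AND (p4 OR p1 OR p1) AND (p4 OR p1 OR NOT p3) AND (NOT p3 OR p1) AND (NOT p3 OR NOT p3)   — distribute OR over AND
≡ (p2 OR p1) AND (p4 OR p1) AND NOT p3   — simplify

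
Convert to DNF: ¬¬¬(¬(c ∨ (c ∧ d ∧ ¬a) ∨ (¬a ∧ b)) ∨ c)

¬¬¬(¬(c ∨ (c ∧ d ∧ ¬a) ∨ (¬a ∧ b)) ∨ c)
≡ ¬(¬(c ∨ (c ∧ d ∧ ¬a) ∨ (¬a ∧ b)) ∨ c)   (double negation)
≡ ¬¬(c ∨ (c ∧ d ∧ ¬a) ∨ (¬a ∧ b)) ∧ ¬c   (De Morgan)
≡ (c ∨ (c ∧ d ∧ ¬a) ∨ (¬a ∧ b)) ∧ ¬c   (double negation)
≡ (c ∧ ¬c) ∨ (c ∧ d ∧ ¬a ∧ ¬c) ∨ (¬a ∧ b ∧ ¬c)   (distribute ∧ over ∨)
≡ ¬a ∧ b ∧ ¬c   (simplify)

¬a ∧ b ∧ ¬c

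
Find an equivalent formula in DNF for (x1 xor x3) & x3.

(x1 xor x3) & x3
≡ ((x1 & ~x3) | (~x1 & x3)) & x3   — expand xor
≡ (x1 & ~x3 & x3) | (~x1 & x3 & x3)   — distribute & over |
≡ ~x1 & x3   — simplify

~x1 & x3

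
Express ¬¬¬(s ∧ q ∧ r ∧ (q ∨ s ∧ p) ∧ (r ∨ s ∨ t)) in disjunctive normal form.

¬¬¬(s ∧ q ∧ r ∧ (q ∨ s ∧ p) ∧ (r ∨ s ∨ t))
⇔ ¬(s ∧ q ∧ r ∧ (q ∨ s ∧ p) ∧ (r ∨ s ∨ t))   [double negation]
⇔ ¬s ∨ ¬q ∨ ¬r ∨ ¬(q ∨ s ∧ p) ∨ ¬(r ∨ s ∨ t)   [De Morgan]
⇔ ¬s ∨ ¬q ∨ ¬r ∨ ¬q ∧ ¬(s ∧ p) ∨ ¬(r ∨ s ∨ t)   [De Morgan]
⇔ ¬s ∨ ¬q ∨ ¬r ∨ ¬q ∧ (¬s ∨ ¬p) ∨ ¬(r ∨ s ∨ t)   [De Morgan]
⇔ ¬s ∨ ¬q ∨ ¬r ∨ ¬q ∧ (¬s ∨ ¬p) ∨ ¬r ∧ ¬s ∧ ¬t   [De Morgan]
⇔ ¬s ∨ ¬q ∨ ¬r ∨ ¬q ∧ ¬s ∨ ¬q ∧ ¬p ∨ ¬r ∧ ¬s ∧ ¬t   [distribute ∧ over ∨]
⇔ ¬s ∨ ¬q ∨ ¬r   [simplify]

¬s ∨ ¬q ∨ ¬r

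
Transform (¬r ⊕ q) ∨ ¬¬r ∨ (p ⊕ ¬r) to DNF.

(¬r ∧ ¬q) ∨ r ∨ (¬p ∧ ¬r)

(¬r ⊕ q) ∨ ¬¬r ∨ (p ⊕ ¬r)
≡ (¬r ∧ ¬q) ∨ (¬¬r ∧ q) ∨ ¬¬r ∨ (p ⊕ ¬r)   [expand ⊕]
≡ (¬r ∧ ¬q) ∨ (¬¬r ∧ q) ∨ ¬¬r ∨ (p ∧ ¬¬r) ∨ (¬p ∧ ¬r)   [expand ⊕]
≡ (¬r ∧ ¬q) ∨ (r ∧ q) ∨ ¬¬r ∨ (p ∧ ¬¬r) ∨ (¬p ∧ ¬r)   [double negation]
≡ (¬r ∧ ¬q) ∨ (r ∧ q) ∨ r ∨ (p ∧ ¬¬r) ∨ (¬p ∧ ¬r)   [double negation]
≡ (¬r ∧ ¬q) ∨ (r ∧ q) ∨ r ∨ (p ∧ r) ∨ (¬p ∧ ¬r)   [double negation]
≡ (¬r ∧ ¬q) ∨ r ∨ (¬p ∧ ¬r)   [simplify]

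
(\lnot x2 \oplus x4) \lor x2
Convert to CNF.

(\lnot x2 \oplus x4) \lor x2
⇔ (\lnot x2 \lor x4) \land \lnot (\lnot x2 \land x4) \lor x2   [expand \oplus]
⇔ (\lnot x2 \lor x4) \land (\lnot \lnot x2 \lor \lnot x4) \lor x2   [De Morgan]
⇔ (\lnot x2 \lor x4) \land (x2 \lor \lnot x4) \lor x2   [double negation]
⇔ (\lnot x2 \lor x4 \lor x2) \land (x2 \lor \lnot x4 \lor x2)   [distribute \lor over \land]
⇔ x2 \lor \lnot x4   [simplify]

x2 \lor \lnot x4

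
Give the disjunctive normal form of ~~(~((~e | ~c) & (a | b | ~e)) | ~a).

~~(~((~e | ~c) & (a | b | ~e)) | ~a)
= ~((~e | ~c) & (a | b | ~e)) | ~a   — double negation
= ~(~e | ~c) | ~(a | b | ~e) | ~a   — De Morgan
= (~~e & ~~c) | ~(a | b | ~e) | ~a   — De Morgan
= (e & ~~c) | ~(a | b | ~e) | ~a   — double negation
= (e & c) | ~(a | b | ~e) | ~a   — double negation
= (e & c) | (~a & ~b & ~~e) | ~a   — De Morgan
= (e & c) | (~a & ~b & e) | ~a   — double negation
= (e & c) | ~a   — simplify

(e & c) | ~a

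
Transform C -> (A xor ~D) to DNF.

~C | (A & D) | (~A & ~D)

C -> (A xor ~D)
⇔ ~C | (A xor ~D)
⇔ ~C | (A & ~~D) | (~A & ~D)
⇔ ~C | (A & D) | (~A & ~D)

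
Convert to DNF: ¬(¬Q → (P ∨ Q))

¬Q ∧ ¬P

¬(¬Q → (P ∨ Q))
= ¬(¬¬Q ∨ P ∨ Q)   — eliminate →
= ¬¬¬Q ∧ ¬P ∧ ¬Q   — De Morgan
= ¬Q ∧ ¬P ∧ ¬Q   — double negation
= ¬Q ∧ ¬P   — simplify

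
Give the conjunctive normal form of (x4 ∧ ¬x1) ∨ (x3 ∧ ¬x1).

(x4 ∨ x3) ∧ ¬x1

(x4 ∧ ¬x1) ∨ (x3 ∧ ¬x1)
= (x4 ∨ x3) ∧ (x4 ∨ ¬x1) ∧ (¬x1 ∨ x3) ∧ (¬x1 ∨ ¬x1)   — distribute ∨ over ∧
= (x4 ∨ x3) ∧ ¬x1   — simplify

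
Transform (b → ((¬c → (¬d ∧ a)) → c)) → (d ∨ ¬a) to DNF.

(b → ((¬c → (¬d ∧ a)) → c)) → (d ∨ ¬a)
≡ ¬(b → ((¬c → (¬d ∧ a)) → c)) ∨ d ∨ ¬a
≡ ¬(¬b ∨ ((¬c → (¬d ∧ a)) → c)) ∨ d ∨ ¬a
≡ ¬(¬b ∨ ¬(¬c → (¬d ∧ a)) ∨ c) ∨ d ∨ ¬a
≡ ¬(¬b ∨ ¬(¬¬c ∨ (¬d ∧ a)) ∨ c) ∨ d ∨ ¬a
≡ (¬¬b ∧ ¬¬(¬¬c ∨ (¬d ∧ a)) ∧ ¬c) ∨ d ∨ ¬a
≡ (b ∧ ¬¬(¬¬c ∨ (¬d ∧ a)) ∧ ¬c) ∨ d ∨ ¬a
≡ (b ∧ (¬¬c ∨ (¬d ∧ a)) ∧ ¬c) ∨ d ∨ ¬a
≡ (b ∧ (c ∨ (¬d ∧ a)) ∧ ¬c) ∨ d ∨ ¬a
≡ (b ∧ c ∧ ¬c) ∨ (b ∧ ¬d ∧ a ∧ ¬c) ∨ d ∨ ¬a
≡ (b ∧ ¬d ∧ a ∧ ¬c) ∨ d ∨ ¬a

(b ∧ ¬d ∧ a ∧ ¬c) ∨ d ∨ ¬a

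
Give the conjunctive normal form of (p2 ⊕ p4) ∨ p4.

(p2 ⊕ p4) ∨ p4
= ((p2 ∨ p4) ∧ ¬(p2 ∧ p4)) ∨ p4   (expand ⊕)
= ((p2 ∨ p4) ∧ (¬p2 ∨ ¬p4)) ∨ p4   (De Morgan)
= (p2 ∨ p4 ∨ p4) ∧ (¬p2 ∨ ¬p4 ∨ p4)   (distribute ∨ over ∧)
= p2 ∨ p4   (simplify)

p2 ∨ p4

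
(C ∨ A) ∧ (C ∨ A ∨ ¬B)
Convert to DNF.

C ∨ A

(C ∨ A) ∧ (C ∨ A ∨ ¬B)
= (C ∧ C) ∨ (C ∧ A) ∨ (C ∧ ¬B) ∨ (A ∧ C) ∨ (A ∧ A) ∨ (A ∧ ¬B)
= C ∨ A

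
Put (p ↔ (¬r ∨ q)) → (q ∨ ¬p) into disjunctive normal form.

(p ↔ (¬r ∨ q)) → (q ∨ ¬p)
⇔ ¬(p ↔ (¬r ∨ q)) ∨ q ∨ ¬p
⇔ ¬((p → (¬r ∨ q)) ∧ ((¬r ∨ q) → p)) ∨ q ∨ ¬p
⇔ ¬((¬p ∨ ¬r ∨ q) ∧ ((¬r ∨ q) → p)) ∨ q ∨ ¬p
⇔ ¬((¬p ∨ ¬r ∨ q) ∧ (¬(¬r ∨ q) ∨ p)) ∨ q ∨ ¬p
⇔ ¬(¬p ∨ ¬r ∨ q) ∨ ¬(¬(¬r ∨ q) ∨ p) ∨ q ∨ ¬p
⇔ (¬¬p ∧ ¬¬r ∧ ¬q) ∨ ¬(¬(¬r ∨ q) ∨ p) ∨ q ∨ ¬p
⇔ (p ∧ ¬¬r ∧ ¬q) ∨ ¬(¬(¬r ∨ q) ∨ p) ∨ q ∨ ¬p
⇔ (p ∧ r ∧ ¬q) ∨ ¬(¬(¬r ∨ q) ∨ p) ∨ q ∨ ¬p
⇔ (p ∧ r ∧ ¬q) ∨ (¬¬(¬r ∨ q) ∧ ¬p) ∨ q ∨ ¬p
⇔ (p ∧ r ∧ ¬q) ∨ ((¬r ∨ q) ∧ ¬p) ∨ q ∨ ¬p
⇔ (p ∧ r ∧ ¬q) ∨ (¬r ∧ ¬p) ∨ (q ∧ ¬p) ∨ q ∨ ¬p
⇔ (p ∧ r ∧ ¬q) ∨ q ∨ ¬p

(p ∧ r ∧ ¬q) ∨ q ∨ ¬p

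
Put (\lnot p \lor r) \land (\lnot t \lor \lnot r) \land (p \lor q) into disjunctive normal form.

(\lnot p \land \lnot t \land q) \lor (\lnot p \land \lnot r \land q) \lor (r \land \lnot t \land p) \lor (r \land \lnot t \land q)

(\lnot p \lor r) \land (\lnot t \lor \lnot r) \land (p \lor q)
≡ (\lnot p \land \lnot t \land p) \lor (\lnot p \land \lnot t \land q) \lor (\lnot p \land \lnot r \land p) \lor (\lnot p \land \lnot r \land q) \lor (r \land \lnot t \land p) \lor (r \land \lnot t \land q) \lor (r \land \lnot r \land p) \lor (r \land \lnot r \land q)   (distribute \land over \lor)
≡ (\lnot p \land \lnot t \land q) \lor (\lnot p \land \lnot r \land q) \lor (r \land \lnot t \land p) \lor (r \land \lnot t \land q)   (simplify)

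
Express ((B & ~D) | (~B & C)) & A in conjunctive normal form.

((B & ~D) | (~B & C)) & A
= (B | ~B) & (B | C) & (~D | ~B) & (~D | C) & A   [distribute | over &]
= (B | C) & (~D | ~B) & (~D | C) & A   [simplify]

(B | C) & (~D | ~B) & (~D | C) & A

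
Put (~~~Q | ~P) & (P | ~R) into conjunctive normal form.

(~~~Q | ~P) & (P | ~R)
≡ (~Q | ~P) & (P | ~R)   [double negation]

(~Q | ~P) & (P | ~R)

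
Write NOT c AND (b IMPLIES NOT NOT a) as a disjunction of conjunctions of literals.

(NOT c AND NOT b) OR (NOT c AND a)

NOT c AND (b IMPLIES NOT NOT a)
⇔ NOT c AND (NOT b OR NOT NOT a)   (eliminate IMPLIES)
⇔ NOT c AND (NOT b OR a)   (double negation)
⇔ (NOT c AND NOT b) OR (NOT c AND a)   (distribute AND over OR)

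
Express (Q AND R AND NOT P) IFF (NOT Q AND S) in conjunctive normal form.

(Q AND R AND NOT P) IFF (NOT Q AND S)
≡ ((Q AND R AND NOT P) IMPLIES (NOT Q AND S)) AND ((NOT Q AND S) IMPLIES (Q AND R AND NOT P))   [eliminate IFF]
≡ (NOT (Q AND R AND NOT P) OR (NOT Q AND S)) AND ((NOT Q AND S) IMPLIES (Q AND R AND NOT P))   [eliminate IMPLIES]
≡ (NOT (Q AND R AND NOT P) OR (NOT Q AND S)) AND (NOT (NOT Q AND S) OR (Q AND R AND NOT P))   [eliminate IMPLIES]
≡ (NOT Q OR NOT R OR NOT NOT P OR (NOT Q AND S)) AND (NOT (NOT Q AND S) OR (Q AND R AND NOT P))   [De Morgan]
≡ (NOT Q OR NOT R OR P OR (NOT Q AND S)) AND (NOT (NOT Q AND S) OR (Q AND R AND NOT P))   [double negation]
≡ (NOT Q OR NOT R OR P OR (NOT Q AND S)) AND (NOT NOT Q OR NOT S OR (Q AND R AND NOT P))   [De Morgan]
≡ (NOT Q OR NOT R OR P OR (NOT Q AND S)) AND (Q OR NOT S OR (Q AND R AND NOT P))   [double negation]
≡ (NOT Q OR NOT R OR P OR NOT Q) AND (NOT Q OR NOT R OR P OR S) AND (Q OR NOT S OR Q) AND (Q OR NOT S OR R) AND (Q OR NOT S OR NOT P)   [distribute OR over AND]
≡ (NOT Q OR NOT R OR P) AND (Q OR NOT S)   [simplify]

(NOT Q OR NOT R OR P) AND (Q OR NOT S)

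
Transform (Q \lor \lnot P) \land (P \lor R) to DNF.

(Q \land P) \lor (Q \land R) \lor (\lnot P \land R)

(Q \lor \lnot P) \land (P \lor R)
⇔ (Q \land P) \lor (Q \land R) \lor (\lnot P \land P) \lor (\lnot P \land R)   [distribute \land over \lor]
⇔ (Q \land P) \lor (Q \land R) \lor (\lnot P \land R)   [simplify]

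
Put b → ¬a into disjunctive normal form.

b → ¬a
= ¬b ∨ ¬a   [eliminate →]

¬b ∨ ¬a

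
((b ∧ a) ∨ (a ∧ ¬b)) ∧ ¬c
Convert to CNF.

((b ∧ a) ∨ (a ∧ ¬b)) ∧ ¬c
= (b ∨ a) ∧ (b ∨ ¬b) ∧ (a ∨ a) ∧ (a ∨ ¬b) ∧ ¬c
= a ∧ ¬c

a ∧ ¬c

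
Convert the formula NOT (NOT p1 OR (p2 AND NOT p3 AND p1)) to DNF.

NOT (NOT p1 OR (p2 AND NOT p3 AND p1))
⇔ NOT NOT p1 AND NOT (p2 AND NOT p3 AND p1)   (De Morgan)
⇔ p1 AND NOT (p2 AND NOT p3 AND p1)   (double negation)
⇔ p1 AND (NOT p2 OR NOT NOT p3 OR NOT p1)   (De Morgan)
⇔ p1 AND (NOT p2 OR p3 OR NOT p1)   (double negation)
⇔ (p1 AND NOT p2) OR (p1 AND p3) OR (p1 AND NOT p1)   (distribute AND over OR)
⇔ (p1 AND NOT p2) OR (p1 AND p3)   (simplify)

(p1 AND NOT p2) OR (p1 AND p3)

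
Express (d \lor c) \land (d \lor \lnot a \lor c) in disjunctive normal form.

(d \lor c) \land (d \lor \lnot a \lor c)
= (d \land d) \lor (d \land \lnot a) \lor (d \land c) \lor (c \land d) \lor (c \land \lnot a) \lor (c \land c)   [distribute \land over \lor]
= d \lor c   [simplify]

d \lor c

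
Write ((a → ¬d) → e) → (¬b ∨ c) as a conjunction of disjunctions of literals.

(¬a ∨ ¬d ∨ ¬b ∨ c) ∧ (¬e ∨ ¬b ∨ c)

((a → ¬d) → e) → (¬b ∨ c)
= ¬((a → ¬d) → e) ∨ ¬b ∨ c   (eliminate →)
= ¬(¬(a → ¬d) ∨ e) ∨ ¬b ∨ c   (eliminate →)
= ¬(¬(¬a ∨ ¬d) ∨ e) ∨ ¬b ∨ c   (eliminate →)
= (¬¬(¬a ∨ ¬d) ∧ ¬e) ∨ ¬b ∨ c   (De Morgan)
= ((¬a ∨ ¬d) ∧ ¬e) ∨ ¬b ∨ c   (double negation)
= (¬a ∨ ¬d ∨ ¬b ∨ c) ∧ (¬e ∨ ¬b ∨ c)   (distribute ∨ over ∧)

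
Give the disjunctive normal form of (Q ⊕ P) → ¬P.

(P ∧ Q) ∨ ¬P

(Q ⊕ P) → ¬P
≡ ¬(Q ⊕ P) ∨ ¬P   — eliminate →
≡ ¬((Q ∧ ¬P) ∨ (¬Q ∧ P)) ∨ ¬P   — expand ⊕
≡ (¬(Q ∧ ¬P) ∧ ¬(¬Q ∧ P)) ∨ ¬P   — De Morgan
≡ ((¬Q ∨ ¬¬P) ∧ ¬(¬Q ∧ P)) ∨ ¬P   — De Morgan
≡ ((¬Q ∨ P) ∧ ¬(¬Q ∧ P)) ∨ ¬P   — double negation
≡ ((¬Q ∨ P) ∧ (¬¬Q ∨ ¬P)) ∨ ¬P   — De Morgan
≡ ((¬Q ∨ P) ∧ (Q ∨ ¬P)) ∨ ¬P   — double negation
≡ (¬Q ∧ Q) ∨ (¬Q ∧ ¬P) ∨ (P ∧ Q) ∨ (P ∧ ¬P) ∨ ¬P   — distribute ∧ over ∨
≡ (P ∧ Q) ∨ ¬P   — simplify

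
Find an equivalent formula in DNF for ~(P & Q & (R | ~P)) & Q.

~(P & Q & (R | ~P)) & Q
= (~P | ~Q | ~(R | ~P)) & Q   [De Morgan]
= (~P | ~Q | (~R & ~~P)) & Q   [De Morgan]
= (~P | ~Q | (~R & P)) & Q   [double negation]
= (~P & Q) | (~Q & Q) | (~R & P & Q)   [distribute & over |]
= (~P & Q) | (~R & P & Q)   [simplify]

(~P & Q) | (~R & P & Q)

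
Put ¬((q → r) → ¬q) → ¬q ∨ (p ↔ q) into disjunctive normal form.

¬((q → r) → ¬q) → ¬q ∨ (p ↔ q)
⇔ ¬¬((q → r) → ¬q) ∨ ¬q ∨ (p ↔ q)   [eliminate →]
⇔ ¬¬(¬(q → r) ∨ ¬q) ∨ ¬q ∨ (p ↔ q)   [eliminate →]
⇔ ¬¬(¬(¬q ∨ r) ∨ ¬q) ∨ ¬q ∨ (p ↔ q)   [eliminate →]
⇔ ¬¬(¬(¬q ∨ r) ∨ ¬q) ∨ ¬q ∨ (p → q) ∧ (q → p)   [eliminate ↔]
⇔ ¬¬(¬(¬q ∨ r) ∨ ¬q) ∨ ¬q ∨ (¬p ∨ q) ∧ (q → p)   [eliminate →]
⇔ ¬¬(¬(¬q ∨ r) ∨ ¬q) ∨ ¬q ∨ (¬p ∨ q) ∧ (¬q ∨ p)   [eliminate →]
⇔ ¬(¬q ∨ r) ∨ ¬q ∨ ¬q ∨ (¬p ∨ q) ∧ (¬q ∨ p)   [double negation]
⇔ ¬¬q ∧ ¬r ∨ ¬q ∨ ¬q ∨ (¬p ∨ q) ∧ (¬q ∨ p)   [De Morgan]
⇔ q ∧ ¬r ∨ ¬q ∨ ¬q ∨ (¬p ∨ q) ∧ (¬q ∨ p)   [double negation]
⇔ q ∧ ¬r ∨ ¬q ∨ ¬q ∨ ¬p ∧ ¬q ∨ ¬p ∧ p ∨ q ∧ ¬q ∨ q ∧ p   [distribute ∧ over ∨]
⇔ q ∧ ¬r ∨ ¬q ∨ q ∧ p   [simplify]

q ∧ ¬r ∨ ¬q ∨ q ∧ p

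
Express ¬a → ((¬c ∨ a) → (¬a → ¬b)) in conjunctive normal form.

¬a → ((¬c ∨ a) → (¬a → ¬b))
≡ ¬¬a ∨ ((¬c ∨ a) → (¬a → ¬b))   (eliminate →)
≡ ¬¬a ∨ ¬(¬c ∨ a) ∨ (¬a → ¬b)   (eliminate →)
≡ ¬¬a ∨ ¬(¬c ∨ a) ∨ ¬¬a ∨ ¬b   (eliminate →)
≡ a ∨ ¬(¬c ∨ a) ∨ ¬¬a ∨ ¬b   (double negation)
≡ a ∨ (¬¬c ∧ ¬a) ∨ ¬¬a ∨ ¬b   (De Morgan)
≡ a ∨ (c ∧ ¬a) ∨ ¬¬a ∨ ¬b   (double negation)
≡ a ∨ (c ∧ ¬a) ∨ a ∨ ¬b   (double negation)
≡ (a ∨ c ∨ a ∨ ¬b) ∧ (a ∨ ¬a ∨ a ∨ ¬b)   (distribute ∨ over ∧)
≡ a ∨ c ∨ ¬b   (simplify)

a ∨ c ∨ ¬b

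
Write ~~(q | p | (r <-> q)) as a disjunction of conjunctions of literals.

q | p | (~r & ~q)

~~(q | p | (r <-> q))
≡ ~~(q | p | ((r -> q) & (q -> r)))   [eliminate <->]
≡ ~~(q | p | ((~r | q) & (q -> r)))   [eliminate ->]
≡ ~~(q | p | ((~r | q) & (~q | r)))   [eliminate ->]
≡ q | p | ((~r | q) & (~q | r))   [double negation]
≡ q | p | (~r & ~q) | (~r & r) | (q & ~q) | (q & r)   [distribute & over |]
≡ q | p | (~r & ~q)   [simplify]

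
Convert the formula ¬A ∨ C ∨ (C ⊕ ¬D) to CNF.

¬A ∨ C ∨ (C ⊕ ¬D)
≡ ¬A ∨ C ∨ ((C ∨ ¬D) ∧ ¬(C ∧ ¬D))
≡ ¬A ∨ C ∨ ((C ∨ ¬D) ∧ (¬C ∨ ¬¬D))
≡ ¬A ∨ C ∨ ((C ∨ ¬D) ∧ (¬C ∨ D))
≡ (¬A ∨ C ∨ C ∨ ¬D) ∧ (¬A ∨ C ∨ ¬C ∨ D)
≡ ¬A ∨ C ∨ ¬D

¬A ∨ C ∨ ¬D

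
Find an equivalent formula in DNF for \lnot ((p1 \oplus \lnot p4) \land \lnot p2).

(\lnot p1 \land p4) \lor (\lnot p4 \land p1) \lor p2

\lnot ((p1 \oplus \lnot p4) \land \lnot p2)
= \lnot (((p1 \land \lnot \lnot p4) \lor (\lnot p1 \land \lnot p4)) \land \lnot p2)   [expand \oplus]
= \lnot ((p1 \land \lnot \lnot p4) \lor (\lnot p1 \land \lnot p4)) \lor \lnot \lnot p2   [De Morgan]
= (\lnot (p1 \land \lnot \lnot p4) \land \lnot (\lnot p1 \land \lnot p4)) \lor \lnot \lnot p2   [De Morgan]
= ((\lnot p1 \lor \lnot \lnot \lnot p4) \land \lnot (\lnot p1 \land \lnot p4)) \lor \lnot \lnot p2   [De Morgan]
= ((\lnot p1 \lor \lnot p4) \land \lnot (\lnot p1 \land \lnot p4)) \lor \lnot \lnot p2   [double negation]
= ((\lnot p1 \lor \lnot p4) \land (\lnot \lnot p1 \lor \lnot \lnot p4)) \lor \lnot \lnot p2   [De Morgan]
= ((\lnot p1 \lor \lnot p4) \land (p1 \lor \lnot \lnot p4)) \lor \lnot \lnot p2   [double negation]
= ((\lnot p1 \lor \lnot p4) \land (p1 \lor p4)) \lor \lnot \lnot p2   [double negation]
= ((\lnot p1 \lor \lnot p4) \land (p1 \lor p4)) \lor p2   [double negation]
= (\lnot p1 \land p1) \lor (\lnot p1 \land p4) \lor (\lnot p4 \land p1) \lor (\lnot p4 \land p4) \lor p2   [distribute \land over \lor]
= (\lnot p1 \land p4) \lor (\lnot p4 \land p1) \lor p2   [simplify]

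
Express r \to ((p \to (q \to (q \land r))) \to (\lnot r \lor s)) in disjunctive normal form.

r \to ((p \to (q \to (q \land r))) \to (\lnot r \lor s))
≡ \lnot r \lor ((p \to (q \to (q \land r))) \to (\lnot r \lor s))   [eliminate \to]
≡ \lnot r \lor \lnot (p \to (q \to (q \land r))) \lor \lnot r \lor s   [eliminate \to]
≡ \lnot r \lor \lnot (\lnot p \lor (q \to (q \land r))) \lor \lnot r \lor s   [eliminate \to]
≡ \lnot r \lor \lnot (\lnot p \lor \lnot q \lor (q \land r)) \lor \lnot r \lor s   [eliminate \to]
≡ \lnot r \lor (\lnot \lnot p \land \lnot \lnot q \land \lnot (q \land r)) \lor \lnot r \lor s   [De Morgan]
≡ \lnot r \lor (p \land \lnot \lnot q \land \lnot (q \land r)) \lor \lnot r \lor s   [double negation]
≡ \lnot r \lor (p \land q \land \lnot (q \land r)) \lor \lnot r \lor s   [double negation]
≡ \lnot r \lor (p \land q \land (\lnot q \lor \lnot r)) \lor \lnot r \lor s   [De Morgan]
≡ \lnot r \lor (p \land q \land \lnot q) \lor (p \land q \land \lnot r) \lor \lnot r \lor s   [distribute \land over \lor]
≡ \lnot r \lor s   [simplify]

\lnot r \lor s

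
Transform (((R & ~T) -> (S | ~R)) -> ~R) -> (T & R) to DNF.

(T & R) | (S & R)

(((R & ~T) -> (S | ~R)) -> ~R) -> (T & R)
= ~(((R & ~T) -> (S | ~R)) -> ~R) | (T & R)   [eliminate ->]
= ~(~((R & ~T) -> (S | ~R)) | ~R) | (T & R)   [eliminate ->]
= ~(~(~(R & ~T) | S | ~R) | ~R) | (T & R)   [eliminate ->]
= (~~(~(R & ~T) | S | ~R) & ~~R) | (T & R)   [De Morgan]
= ((~(R & ~T) | S | ~R) & ~~R) | (T & R)   [double negation]
= ((~R | ~~T | S | ~R) & ~~R) | (T & R)   [De Morgan]
= ((~R | T | S | ~R) & ~~R) | (T & R)   [double negation]
= ((~R | T | S | ~R) & R) | (T & R)   [double negation]
= (~R & R) | (T & R) | (S & R) | (~R & R) | (T & R)   [distribute & over |]
= (T & R) | (S & R)   [simplify]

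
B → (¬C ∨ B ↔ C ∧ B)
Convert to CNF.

¬B ∨ C

B → (¬C ∨ B ↔ C ∧ B)
⇔ ¬B ∨ (¬C ∨ B ↔ C ∧ B)   (eliminate →)
⇔ ¬B ∨ (¬C ∨ B → C ∧ B) ∧ (C ∧ B → ¬C ∨ B)   (eliminate ↔)
⇔ ¬B ∨ (¬(¬C ∨ B) ∨ C ∧ B) ∧ (C ∧ B → ¬C ∨ B)   (eliminate →)
⇔ ¬B ∨ (¬(¬C ∨ B) ∨ C ∧ B) ∧ (¬(C ∧ B) ∨ ¬C ∨ B)   (eliminate →)
⇔ ¬B ∨ (¬¬C ∧ ¬B ∨ C ∧ B) ∧ (¬(C ∧ B) ∨ ¬C ∨ B)   (De Morgan)
⇔ ¬B ∨ (C ∧ ¬B ∨ C ∧ B) ∧ (¬(C ∧ B) ∨ ¬C ∨ B)   (double negation)
⇔ ¬B ∨ (C ∧ ¬B ∨ C ∧ B) ∧ (¬C ∨ ¬B ∨ ¬C ∨ B)   (De Morgan)
⇔ (¬B ∨ C ∨ C) ∧ (¬B ∨ C ∨ B) ∧ (¬B ∨ ¬B ∨ C) ∧ (¬B ∨ ¬B ∨ B) ∧ (¬B ∨ ¬C ∨ ¬B ∨ ¬C ∨ B)   (distribute ∨ over ∧)
⇔ ¬B ∨ C   (simplify)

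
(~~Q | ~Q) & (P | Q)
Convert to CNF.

(~~Q | ~Q) & (P | Q)
⇔ (Q | ~Q) & (P | Q)   — double negation
⇔ P | Q   — simplify

P | Q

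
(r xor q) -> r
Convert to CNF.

~q | r

(r xor q) -> r
≡ ~(r xor q) | r   [eliminate ->]
≡ ~((r | q) & ~(r & q)) | r   [expand xor]
≡ ~(r | q) | ~~(r & q) | r   [De Morgan]
≡ (~r & ~q) | ~~(r & q) | r   [De Morgan]
≡ (~r & ~q) | (r & q) | r   [double negation]
≡ (~r | r | r) & (~r | q | r) & (~q | r | r) & (~q | q | r)   [distribute | over &]
≡ ~q | r   [simplify]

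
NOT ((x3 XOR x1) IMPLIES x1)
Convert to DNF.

x3 AND NOT x1

NOT ((x3 XOR x1) IMPLIES x1)
⇔ NOT (NOT (x3 XOR x1) OR x1)   [eliminate IMPLIES]
⇔ NOT (NOT ((x3 AND NOT x1) OR (NOT x3 AND x1)) OR x1)   [expand XOR]
⇔ NOT NOT ((x3 AND NOT x1) OR (NOT x3 AND x1)) AND NOT x1   [De Morgan]
⇔ ((x3 AND NOT x1) OR (NOT x3 AND x1)) AND NOT x1   [double negation]
⇔ (x3 AND NOT x1 AND NOT x1) OR (NOT x3 AND x1 AND NOT x1)   [distribute AND over OR]
⇔ x3 AND NOT x1   [simplify]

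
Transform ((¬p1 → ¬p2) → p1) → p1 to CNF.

((¬p1 → ¬p2) → p1) → p1
≡ ¬((¬p1 → ¬p2) → p1) ∨ p1   — eliminate →
≡ ¬(¬(¬p1 → ¬p2) ∨ p1) ∨ p1   — eliminate →
≡ ¬(¬(¬¬p1 ∨ ¬p2) ∨ p1) ∨ p1   — eliminate →
≡ (¬¬(¬¬p1 ∨ ¬p2) ∧ ¬p1) ∨ p1   — De Morgan
≡ ((¬¬p1 ∨ ¬p2) ∧ ¬p1) ∨ p1   — double negation
≡ ((p1 ∨ ¬p2) ∧ ¬p1) ∨ p1   — double negation
≡ (p1 ∨ ¬p2 ∨ p1) ∧ (¬p1 ∨ p1)   — distribute ∨ over ∧
≡ p1 ∨ ¬p2   — simplify

p1 ∨ ¬p2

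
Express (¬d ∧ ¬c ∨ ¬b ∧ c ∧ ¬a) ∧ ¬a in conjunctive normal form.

(¬d ∧ ¬c ∨ ¬b ∧ c ∧ ¬a) ∧ ¬a
≡ (¬d ∨ ¬b) ∧ (¬d ∨ c) ∧ (¬d ∨ ¬a) ∧ (¬c ∨ ¬b) ∧ (¬c ∨ c) ∧ (¬c ∨ ¬a) ∧ ¬a   [distribute ∨ over ∧]
≡ (¬d ∨ ¬b) ∧ (¬d ∨ c) ∧ (¬c ∨ ¬b) ∧ ¬a   [simplify]

(¬d ∨ ¬b) ∧ (¬d ∨ c) ∧ (¬c ∨ ¬b) ∧ ¬a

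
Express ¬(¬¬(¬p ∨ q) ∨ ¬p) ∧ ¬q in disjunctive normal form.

¬(¬¬(¬p ∨ q) ∨ ¬p) ∧ ¬q
⇔ ¬¬¬(¬p ∨ q) ∧ ¬¬p ∧ ¬q   [De Morgan]
⇔ ¬(¬p ∨ q) ∧ ¬¬p ∧ ¬q   [double negation]
⇔ ¬¬p ∧ ¬q ∧ ¬¬p ∧ ¬q   [De Morgan]
⇔ p ∧ ¬q ∧ ¬¬p ∧ ¬q   [double negation]
⇔ p ∧ ¬q ∧ p ∧ ¬q   [double negation]
⇔ p ∧ ¬q   [simplify]

p ∧ ¬q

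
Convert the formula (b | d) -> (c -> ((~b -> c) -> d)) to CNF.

(b | d) -> (c -> ((~b -> c) -> d))
≡ ~(b | d) | (c -> ((~b -> c) -> d))   (eliminate ->)
≡ ~(b | d) | ~c | ((~b -> c) -> d)   (eliminate ->)
≡ ~(b | d) | ~c | ~(~b -> c) | d   (eliminate ->)
≡ ~(b | d) | ~c | ~(~~b | c) | d   (eliminate ->)
≡ (~b & ~d) | ~c | ~(~~b | c) | d   (De Morgan)
≡ (~b & ~d) | ~c | (~~~b & ~c) | d   (De Morgan)
≡ (~b & ~d) | ~c | (~b & ~c) | d   (double negation)
≡ (~b | ~c | ~b | d) & (~b | ~c | ~c | d) & (~d | ~c | ~b | d) & (~d | ~c | ~c | d)   (distribute | over &)
≡ ~b | ~c | d   (simplify)

~b | ~c | d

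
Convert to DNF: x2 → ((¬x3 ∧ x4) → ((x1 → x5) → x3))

x2 → ((¬x3 ∧ x4) → ((x1 → x5) → x3))
= ¬x2 ∨ ((¬x3 ∧ x4) → ((x1 → x5) → x3))   [eliminate →]
= ¬x2 ∨ ¬(¬x3 ∧ x4) ∨ ((x1 → x5) → x3)   [eliminate →]
= ¬x2 ∨ ¬(¬x3 ∧ x4) ∨ ¬(x1 → x5) ∨ x3   [eliminate →]
= ¬x2 ∨ ¬(¬x3 ∧ x4) ∨ ¬(¬x1 ∨ x5) ∨ x3   [eliminate →]
= ¬x2 ∨ ¬¬x3 ∨ ¬x4 ∨ ¬(¬x1 ∨ x5) ∨ x3   [De Morgan]
= ¬x2 ∨ x3 ∨ ¬x4 ∨ ¬(¬x1 ∨ x5) ∨ x3   [double negation]
= ¬x2 ∨ x3 ∨ ¬x4 ∨ (¬¬x1 ∧ ¬x5) ∨ x3   [De Morgan]
= ¬x2 ∨ x3 ∨ ¬x4 ∨ (x1 ∧ ¬x5) ∨ x3   [double negation]
= ¬x2 ∨ x3 ∨ ¬x4 ∨ (x1 ∧ ¬x5)   [simplify]

¬x2 ∨ x3 ∨ ¬x4 ∨ (x1 ∧ ¬x5)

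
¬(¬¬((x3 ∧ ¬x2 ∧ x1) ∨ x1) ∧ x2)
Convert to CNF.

¬(¬¬((x3 ∧ ¬x2 ∧ x1) ∨ x1) ∧ x2)
⇔ ¬¬¬((x3 ∧ ¬x2 ∧ x1) ∨ x1) ∨ ¬x2   — De Morgan
⇔ ¬((x3 ∧ ¬x2 ∧ x1) ∨ x1) ∨ ¬x2   — double negation
⇔ (¬(x3 ∧ ¬x2 ∧ x1) ∧ ¬x1) ∨ ¬x2   — De Morgan
⇔ ((¬x3 ∨ ¬¬x2 ∨ ¬x1) ∧ ¬x1) ∨ ¬x2   — De Morgan
⇔ ((¬x3 ∨ x2 ∨ ¬x1) ∧ ¬x1) ∨ ¬x2   — double negation
⇔ (¬x3 ∨ x2 ∨ ¬x1 ∨ ¬x2) ∧ (¬x1 ∨ ¬x2)   — distribute ∨ over ∧
⇔ ¬x1 ∨ ¬x2   — simplify

¬x1 ∨ ¬x2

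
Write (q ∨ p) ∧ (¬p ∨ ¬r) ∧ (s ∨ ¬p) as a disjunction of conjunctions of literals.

(q ∨ p) ∧ (¬p ∨ ¬r) ∧ (s ∨ ¬p)
≡ (q ∧ ¬p ∧ s) ∨ (q ∧ ¬p ∧ ¬p) ∨ (q ∧ ¬r ∧ s) ∨ (q ∧ ¬r ∧ ¬p) ∨ (p ∧ ¬p ∧ s) ∨ (p ∧ ¬p ∧ ¬p) ∨ (p ∧ ¬r ∧ s) ∨ (p ∧ ¬r ∧ ¬p)   [distribute ∧ over ∨]
≡ (q ∧ ¬p) ∨ (q ∧ ¬r ∧ s) ∨ (p ∧ ¬r ∧ s)   [simplify]

(q ∧ ¬p) ∨ (q ∧ ¬r ∧ s) ∨ (p ∧ ¬r ∧ s)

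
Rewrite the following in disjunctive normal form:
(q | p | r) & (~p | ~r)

(q & ~p) | (q & ~r) | (p & ~r) | (r & ~p)

(q | p | r) & (~p | ~r)
≡ (q & ~p) | (q & ~r) | (p & ~p) | (p & ~r) | (r & ~p) | (r & ~r)   [distribute & over |]
≡ (q & ~p) | (q & ~r) | (p & ~r) | (r & ~p)   [simplify]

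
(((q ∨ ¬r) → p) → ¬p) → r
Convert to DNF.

p ∨ r

(((q ∨ ¬r) → p) → ¬p) → r
≡ ¬(((q ∨ ¬r) → p) → ¬p) ∨ r   (eliminate →)
≡ ¬(¬((q ∨ ¬r) → p) ∨ ¬p) ∨ r   (eliminate →)
≡ ¬(¬(¬(q ∨ ¬r) ∨ p) ∨ ¬p) ∨ r   (eliminate →)
≡ (¬¬(¬(q ∨ ¬r) ∨ p) ∧ ¬¬p) ∨ r   (De Morgan)
≡ ((¬(q ∨ ¬r) ∨ p) ∧ ¬¬p) ∨ r   (double negation)
≡ (((¬q ∧ ¬¬r) ∨ p) ∧ ¬¬p) ∨ r   (De Morgan)
≡ (((¬q ∧ r) ∨ p) ∧ ¬¬p) ∨ r   (double negation)
≡ (((¬q ∧ r) ∨ p) ∧ p) ∨ r   (double negation)
≡ (¬q ∧ r ∧ p) ∨ (p ∧ p) ∨ r   (distribute ∧ over ∨)
≡ p ∨ r   (simplify)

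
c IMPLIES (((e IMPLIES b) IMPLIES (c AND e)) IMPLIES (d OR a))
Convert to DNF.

NOT c OR NOT e OR d OR a

c IMPLIES (((e IMPLIES b) IMPLIES (c AND e)) IMPLIES (d OR a))
≡ NOT c OR (((e IMPLIES b) IMPLIES (c AND e)) IMPLIES (d OR a))   — eliminate IMPLIES
≡ NOT c OR NOT ((e IMPLIES b) IMPLIES (c AND e)) OR d OR a   — eliminate IMPLIES
≡ NOT c OR NOT (NOT (e IMPLIES b) OR (c AND e)) OR d OR a   — eliminate IMPLIES
≡ NOT c OR NOT (NOT (NOT e OR b) OR (c AND e)) OR d OR a   — eliminate IMPLIES
≡ NOT c OR (NOT NOT (NOT e OR b) AND NOT (c AND e)) OR d OR a   — De Morgan
≡ NOT c OR ((NOT e OR b) AND NOT (c AND e)) OR d OR a   — double negation
≡ NOT c OR ((NOT e OR b) AND (NOT c OR NOT e)) OR d OR a   — De Morgan
≡ NOT c OR (NOT e AND NOT c) OR (NOT e AND NOT e) OR (b AND NOT c) OR (b AND NOT e) OR d OR a   — distribute AND over OR
≡ NOT c OR NOT e OR d OR a   — simplify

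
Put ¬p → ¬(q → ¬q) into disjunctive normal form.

p ∨ q

¬p → ¬(q → ¬q)
⇔ ¬¬p ∨ ¬(q → ¬q)   [eliminate →]
⇔ ¬¬p ∨ ¬(¬q ∨ ¬q)   [eliminate →]
⇔ p ∨ ¬(¬q ∨ ¬q)   [double negation]
⇔ p ∨ (¬¬q ∧ ¬¬q)   [De Morgan]
⇔ p ∨ (q ∧ ¬¬q)   [double negation]
⇔ p ∨ (q ∧ q)   [double negation]
⇔ p ∨ q   [simplify]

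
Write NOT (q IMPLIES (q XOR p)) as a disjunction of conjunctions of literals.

NOT (q IMPLIES (q XOR p))
≡ NOT (NOT q OR (q XOR p))   (eliminate IMPLIES)
≡ NOT (NOT q OR (q AND NOT p) OR (NOT q AND p))   (expand XOR)
≡ NOT NOT q AND NOT (q AND NOT p) AND NOT (NOT q AND p)   (De Morgan)
≡ q AND NOT (q AND NOT p) AND NOT (NOT q AND p)   (double negation)
≡ q AND (NOT q OR NOT NOT p) AND NOT (NOT q AND p)   (De Morgan)
≡ q AND (NOT q OR p) AND NOT (NOT q AND p)   (double negation)
≡ q AND (NOT q OR p) AND (NOT NOT q OR NOT p)   (De Morgan)
≡ q AND (NOT q OR p) AND (q OR NOT p)   (double negation)
≡ (q AND NOT q AND q) OR (q AND NOT q AND NOT p) OR (q AND p AND q) OR (q AND p AND NOT p)   (distribute AND over OR)
≡ q AND p   (simplify)

q AND p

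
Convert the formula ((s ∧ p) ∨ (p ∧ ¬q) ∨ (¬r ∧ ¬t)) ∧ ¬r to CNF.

((s ∧ p) ∨ (p ∧ ¬q) ∨ (¬r ∧ ¬t)) ∧ ¬r
= (s ∨ p ∨ ¬r) ∧ (s ∨ p ∨ ¬t) ∧ (s ∨ ¬q ∨ ¬r) ∧ (s ∨ ¬q ∨ ¬t) ∧ (p ∨ p ∨ ¬r) ∧ (p ∨ p ∨ ¬t) ∧ (p ∨ ¬q ∨ ¬r) ∧ (p ∨ ¬q ∨ ¬t) ∧ ¬r   (distribute ∨ over ∧)
= (s ∨ ¬q ∨ ¬t) ∧ (p ∨ ¬t) ∧ ¬r   (simplify)

(s ∨ ¬q ∨ ¬t) ∧ (p ∨ ¬t) ∧ ¬r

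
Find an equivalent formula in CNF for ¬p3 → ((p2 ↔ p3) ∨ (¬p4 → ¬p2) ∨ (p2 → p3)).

p3 ∨ ¬p2 ∨ p4

¬p3 → ((p2 ↔ p3) ∨ (¬p4 → ¬p2) ∨ (p2 → p3))
≡ ¬¬p3 ∨ (p2 ↔ p3) ∨ (¬p4 → ¬p2) ∨ (p2 → p3)   [eliminate →]
≡ ¬¬p3 ∨ ((p2 → p3) ∧ (p3 → p2)) ∨ (¬p4 → ¬p2) ∨ (p2 → p3)   [eliminate ↔]
≡ ¬¬p3 ∨ ((¬p2 ∨ p3) ∧ (p3 → p2)) ∨ (¬p4 → ¬p2) ∨ (p2 → p3)   [eliminate →]
≡ ¬¬p3 ∨ ((¬p2 ∨ p3) ∧ (¬p3 ∨ p2)) ∨ (¬p4 → ¬p2) ∨ (p2 → p3)   [eliminate →]
≡ ¬¬p3 ∨ ((¬p2 ∨ p3) ∧ (¬p3 ∨ p2)) ∨ ¬¬p4 ∨ ¬p2 ∨ (p2 → p3)   [eliminate →]
≡ ¬¬p3 ∨ ((¬p2 ∨ p3) ∧ (¬p3 ∨ p2)) ∨ ¬¬p4 ∨ ¬p2 ∨ ¬p2 ∨ p3   [eliminate →]
≡ p3 ∨ ((¬p2 ∨ p3) ∧ (¬p3 ∨ p2)) ∨ ¬¬p4 ∨ ¬p2 ∨ ¬p2 ∨ p3   [double negation]
≡ p3 ∨ ((¬p2 ∨ p3) ∧ (¬p3 ∨ p2)) ∨ p4 ∨ ¬p2 ∨ ¬p2 ∨ p3   [double negation]
≡ (p3 ∨ ¬p2 ∨ p3 ∨ p4 ∨ ¬p2 ∨ ¬p2 ∨ p3) ∧ (p3 ∨ ¬p3 ∨ p2 ∨ p4 ∨ ¬p2 ∨ ¬p2 ∨ p3)   [distribute ∨ over ∧]
≡ p3 ∨ ¬p2 ∨ p4   [simplify]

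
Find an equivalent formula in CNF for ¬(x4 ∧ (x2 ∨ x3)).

(¬x4 ∨ ¬x2) ∧ (¬x4 ∨ ¬x3)

¬(x4 ∧ (x2 ∨ x3))
≡ ¬x4 ∨ ¬(x2 ∨ x3)   [De Morgan]
≡ ¬x4 ∨ (¬x2 ∧ ¬x3)   [De Morgan]
≡ (¬x4 ∨ ¬x2) ∧ (¬x4 ∨ ¬x3)   [distribute ∨ over ∧]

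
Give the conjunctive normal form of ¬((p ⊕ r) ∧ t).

(¬p ∨ r ∨ ¬t) ∧ (¬r ∨ p ∨ ¬t)

¬((p ⊕ r) ∧ t)
≡ ¬((p ∨ r) ∧ ¬(p ∧ r) ∧ t)   [expand ⊕]
≡ ¬(p ∨ r) ∨ ¬¬(p ∧ r) ∨ ¬t   [De Morgan]
≡ (¬p ∧ ¬r) ∨ ¬¬(p ∧ r) ∨ ¬t   [De Morgan]
≡ (¬p ∧ ¬r) ∨ (p ∧ r) ∨ ¬t   [double negation]
≡ (¬p ∨ p ∨ ¬t) ∧ (¬p ∨ r ∨ ¬t) ∧ (¬r ∨ p ∨ ¬t) ∧ (¬r ∨ r ∨ ¬t)   [distribute ∨ over ∧]
≡ (¬p ∨ r ∨ ¬t) ∧ (¬r ∨ p ∨ ¬t)   [simplify]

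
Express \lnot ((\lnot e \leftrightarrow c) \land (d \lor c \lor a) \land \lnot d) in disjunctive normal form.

\lnot ((\lnot e \leftrightarrow c) \land (d \lor c \lor a) \land \lnot d)
⇔ \lnot ((\lnot e \to c) \land (c \to \lnot e) \land (d \lor c \lor a) \land \lnot d)   [eliminate \leftrightarrow]
⇔ \lnot ((\lnot \lnot e \lor c) \land (c \to \lnot e) \land (d \lor c \lor a) \land \lnot d)   [eliminate \to]
⇔ \lnot ((\lnot \lnot e \lor c) \land (\lnot c \lor \lnot e) \land (d \lor c \lor a) \land \lnot d)   [eliminate \to]
⇔ \lnot (\lnot \lnot e \lor c) \lor \lnot (\lnot c \lor \lnot e) \lor \lnot (d \lor c \lor a) \lor \lnot \lnot d   [De Morgan]
⇔ (\lnot \lnot \lnot e \land \lnot c) \lor \lnot (\lnot c \lor \lnot e) \lor \lnot (d \lor c \lor a) \lor \lnot \lnot d   [De Morgan]
⇔ (\lnot e \land \lnot c) \lor \lnot (\lnot c \lor \lnot e) \lor \lnot (d \lor c \lor a) \lor \lnot \lnot d   [double negation]
⇔ (\lnot e \land \lnot c) \lor (\lnot \lnot c \land \lnot \lnot e) \lor \lnot (d \lor c \lor a) \lor \lnot \lnot d   [De Morgan]
⇔ (\lnot e \land \lnot c) \lor (c \land \lnot \lnot e) \lor \lnot (d \lor c \lor a) \lor \lnot \lnot d   [double negation]
⇔ (\lnot e \land \lnot c) \lor (c \land e) \lor \lnot (d \lor c \lor a) \lor \lnot \lnot d   [double negation]
⇔ (\lnot e \land \lnot c) \lor (c \land e) \lor (\lnot d \land \lnot c \land \lnot a) \lor \lnot \lnot d   [De Morgan]
⇔ (\lnot e \land \lnot c) \lor (c \land e) \lor (\lnot d \land \lnot c \land \lnot a) \lor d   [double negation]

(\lnot e \land \lnot c) \lor (c \land e) \lor (\lnot d \land \lnot c \land \lnot a) \lor d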